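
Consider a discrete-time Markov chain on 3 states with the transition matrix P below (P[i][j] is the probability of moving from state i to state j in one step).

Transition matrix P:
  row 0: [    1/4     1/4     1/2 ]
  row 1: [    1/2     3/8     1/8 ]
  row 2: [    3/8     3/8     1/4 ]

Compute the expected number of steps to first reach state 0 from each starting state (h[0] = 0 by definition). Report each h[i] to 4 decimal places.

h = [0.0000, 2.0741, 2.3704]

First-step conditioning: h[0] = 0; for i ≠ 0, h[i] = 1 + Σ_k P[i][k]·h[k].
  h[1] = 1 + 3/8·h[1] + 1/8·h[2]
  h[2] = 1 + 3/8·h[1] + 1/4·h[2]
Solving the 2×2 linear system over states ≠ 0 gives exactly h = [0, 56/27, 64/27] (h[0] = 0 is the target).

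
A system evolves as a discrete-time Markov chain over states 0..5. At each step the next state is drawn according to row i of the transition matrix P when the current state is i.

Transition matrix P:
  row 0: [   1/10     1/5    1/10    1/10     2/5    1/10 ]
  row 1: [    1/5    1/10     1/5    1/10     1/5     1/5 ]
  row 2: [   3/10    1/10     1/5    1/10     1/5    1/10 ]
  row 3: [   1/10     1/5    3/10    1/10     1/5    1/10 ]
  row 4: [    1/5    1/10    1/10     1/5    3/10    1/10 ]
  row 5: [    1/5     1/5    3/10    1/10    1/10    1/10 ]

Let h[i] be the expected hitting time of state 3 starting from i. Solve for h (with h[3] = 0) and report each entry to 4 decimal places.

h = [7.8196, 7.9870, 7.9623, 0.0000, 7.0935, 8.0659]

First-step conditioning: h[3] = 0; for i ≠ 3, h[i] = 1 + Σ_k P[i][k]·h[k].
  h[0] = 1 + 1/10·h[0] + 1/5·h[1] + 1/10·h[2] + 2/5·h[4] + 1/10·h[5]
  h[1] = 1 + 1/5·h[0] + 1/10·h[1] + 1/5·h[2] + 1/5·h[4] + 1/5·h[5]
  h[2] = 1 + 3/10·h[0] + 1/10·h[1] + 1/5·h[2] + 1/5·h[4] + 1/10·h[5]
  h[4] = 1 + 1/5·h[0] + 1/10·h[1] + 1/10·h[2] + 3/10·h[4] + 1/10·h[5]
  h[5] = 1 + 1/5·h[0] + 1/5·h[1] + 3/10·h[2] + 1/10·h[4] + 1/10·h[5]
Solving the 5×5 linear system over states ≠ 3 gives exactly h = [3597/460, 1837/230, 2747/345, 0, 3263/460, 11131/1380] (h[3] = 0 is the target).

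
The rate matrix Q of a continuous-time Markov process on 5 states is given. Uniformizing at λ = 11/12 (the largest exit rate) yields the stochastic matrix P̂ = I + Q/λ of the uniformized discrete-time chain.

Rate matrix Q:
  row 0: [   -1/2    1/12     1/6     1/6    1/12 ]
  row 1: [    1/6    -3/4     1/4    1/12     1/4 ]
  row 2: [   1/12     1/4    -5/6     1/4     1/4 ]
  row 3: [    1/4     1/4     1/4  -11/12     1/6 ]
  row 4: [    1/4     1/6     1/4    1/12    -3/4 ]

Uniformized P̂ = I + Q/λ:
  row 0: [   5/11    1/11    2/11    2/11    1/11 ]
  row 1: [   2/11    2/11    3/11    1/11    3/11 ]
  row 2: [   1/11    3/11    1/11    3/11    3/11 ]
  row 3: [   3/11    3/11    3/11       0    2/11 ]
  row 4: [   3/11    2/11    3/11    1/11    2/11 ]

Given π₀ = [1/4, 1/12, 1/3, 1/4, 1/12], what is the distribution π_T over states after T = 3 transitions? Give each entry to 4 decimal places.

π = [0.2643, 0.1896, 0.2095, 0.1419, 0.1947]

t=0: π = [0.2500, 0.0833, 0.3333, 0.2500, 0.0833]
t=1: π = [0.2500, 0.2121, 0.1894, 0.1515, 0.1970]
t=2: π = [0.2645, 0.1901, 0.2156, 0.1343, 0.1956]
t=3: π = [0.2643, 0.1896, 0.2095, 0.1419, 0.1947]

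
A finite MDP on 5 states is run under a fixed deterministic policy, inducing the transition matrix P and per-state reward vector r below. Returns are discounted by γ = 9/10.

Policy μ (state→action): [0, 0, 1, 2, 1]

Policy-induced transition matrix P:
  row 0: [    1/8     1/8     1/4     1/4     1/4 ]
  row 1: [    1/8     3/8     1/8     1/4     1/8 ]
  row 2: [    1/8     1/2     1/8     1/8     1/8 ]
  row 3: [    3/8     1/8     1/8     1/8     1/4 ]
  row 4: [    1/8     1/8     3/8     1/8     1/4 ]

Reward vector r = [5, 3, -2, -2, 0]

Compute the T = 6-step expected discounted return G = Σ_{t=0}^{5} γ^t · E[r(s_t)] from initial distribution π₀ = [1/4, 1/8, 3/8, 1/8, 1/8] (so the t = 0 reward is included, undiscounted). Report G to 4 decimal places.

t=0: π = [0.2500, 0.1250, 0.3750, 0.1250, 0.1250], E[r] = 0.6250, γ^t·E[r] = 0.625000, running G = 0.625000
t=1: π = [0.1563, 0.2969, 0.1875, 0.1719, 0.1875], E[r] = 0.9531, γ^t·E[r] = 0.857813, running G = 1.482813
t=2: π = [0.1680, 0.2695, 0.1914, 0.1816, 0.1895], E[r] = 0.9023, γ^t·E[r] = 0.730898, running G = 2.213711
t=3: π = [0.1704, 0.2642, 0.1934, 0.1797, 0.1924], E[r] = 0.8984, γ^t·E[r] = 0.654961, running G = 2.868672
t=4: π = [0.1699, 0.2635, 0.1944, 0.1793, 0.1928], E[r] = 0.8928, γ^t·E[r] = 0.585781, running G = 3.454453
t=5: π = [0.1698, 0.2638, 0.1944, 0.1792, 0.1928], E[r] = 0.8933, γ^t·E[r] = 0.527459, running G = 3.981912

G = 3.9819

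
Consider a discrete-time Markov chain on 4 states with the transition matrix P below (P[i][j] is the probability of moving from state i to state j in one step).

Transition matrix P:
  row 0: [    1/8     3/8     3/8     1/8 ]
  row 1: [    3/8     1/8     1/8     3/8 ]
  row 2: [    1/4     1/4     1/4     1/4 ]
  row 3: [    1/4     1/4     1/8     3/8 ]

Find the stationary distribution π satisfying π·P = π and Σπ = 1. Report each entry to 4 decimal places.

π = [0.2500, 0.2500, 0.2143, 0.2857]

Balance equations π_j = Σ_i π_i·P[i][j]:
  π_0 = 1/8·π_0 + 3/8·π_1 + 1/4·π_2 + 1/4·π_3
  π_1 = 3/8·π_0 + 1/8·π_1 + 1/4·π_2 + 1/4·π_3
  π_2 = 3/8·π_0 + 1/8·π_1 + 1/4·π_2 + 1/8·π_3
  normalize: π_0 + π_1 + π_2 + π_3 = 1
Solving the linear system gives exactly π = [1/4, 1/4, 3/14, 2/7].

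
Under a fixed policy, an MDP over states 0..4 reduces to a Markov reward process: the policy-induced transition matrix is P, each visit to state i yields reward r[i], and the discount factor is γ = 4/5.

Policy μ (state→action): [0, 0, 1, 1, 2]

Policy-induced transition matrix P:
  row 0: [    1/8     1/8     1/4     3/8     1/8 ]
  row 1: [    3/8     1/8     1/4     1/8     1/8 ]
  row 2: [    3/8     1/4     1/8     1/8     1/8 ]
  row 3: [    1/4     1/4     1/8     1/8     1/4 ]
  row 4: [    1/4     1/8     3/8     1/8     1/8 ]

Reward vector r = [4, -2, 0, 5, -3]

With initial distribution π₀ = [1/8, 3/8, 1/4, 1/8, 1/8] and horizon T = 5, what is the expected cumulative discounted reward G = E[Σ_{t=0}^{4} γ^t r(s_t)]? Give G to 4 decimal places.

t=0: π = [0.1250, 0.3750, 0.2500, 0.1250, 0.1250], E[r] = 0.0000, γ^t·E[r] = 0.000000, running G = 0.000000
t=1: π = [0.3125, 0.1719, 0.2188, 0.1563, 0.1406], E[r] = 1.2656, γ^t·E[r] = 1.012500, running G = 1.012500
t=2: π = [0.2598, 0.1719, 0.2207, 0.2031, 0.1445], E[r] = 1.2773, γ^t·E[r] = 0.817500, running G = 1.830000
t=3: π = [0.2666, 0.1780, 0.2151, 0.1899, 0.1504], E[r] = 1.2090, γ^t·E[r] = 0.619000, running G = 2.449000
t=4: π = [0.2658, 0.1756, 0.2182, 0.1917, 0.1487], E[r] = 1.2240, γ^t·E[r] = 0.501350, running G = 2.950350

G = 2.9504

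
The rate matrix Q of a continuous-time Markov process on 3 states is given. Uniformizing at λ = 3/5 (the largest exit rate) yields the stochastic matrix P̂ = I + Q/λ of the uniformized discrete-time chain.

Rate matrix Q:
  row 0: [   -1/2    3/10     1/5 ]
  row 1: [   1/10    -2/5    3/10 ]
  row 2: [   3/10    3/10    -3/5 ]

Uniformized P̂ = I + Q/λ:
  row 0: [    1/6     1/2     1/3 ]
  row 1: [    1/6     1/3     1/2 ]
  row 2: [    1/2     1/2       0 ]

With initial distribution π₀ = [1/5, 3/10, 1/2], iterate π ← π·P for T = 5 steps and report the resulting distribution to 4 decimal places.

t=0: π = [0.2000, 0.3000, 0.5000]
t=1: π = [0.3333, 0.4500, 0.2167]
t=2: π = [0.2389, 0.4250, 0.3361]
t=3: π = [0.2787, 0.4292, 0.2921]
t=4: π = [0.2640, 0.4285, 0.3075]
t=5: π = [0.2692, 0.4286, 0.3023]

π = [0.2692, 0.4286, 0.3023]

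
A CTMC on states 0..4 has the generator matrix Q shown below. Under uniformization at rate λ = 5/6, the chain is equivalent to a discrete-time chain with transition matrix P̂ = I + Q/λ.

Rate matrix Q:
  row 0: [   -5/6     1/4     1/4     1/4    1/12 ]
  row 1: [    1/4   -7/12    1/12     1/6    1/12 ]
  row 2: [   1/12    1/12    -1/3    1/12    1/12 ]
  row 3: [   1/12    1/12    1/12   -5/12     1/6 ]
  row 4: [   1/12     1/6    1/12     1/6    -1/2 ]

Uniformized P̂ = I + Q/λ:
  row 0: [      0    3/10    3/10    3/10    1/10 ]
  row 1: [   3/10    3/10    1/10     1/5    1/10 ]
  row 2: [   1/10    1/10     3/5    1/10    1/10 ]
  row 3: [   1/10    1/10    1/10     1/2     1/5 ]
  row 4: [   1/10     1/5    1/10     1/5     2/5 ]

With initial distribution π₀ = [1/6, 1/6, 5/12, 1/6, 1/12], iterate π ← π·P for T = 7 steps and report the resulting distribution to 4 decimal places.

t=0: π = [0.1667, 0.1667, 0.4167, 0.1667, 0.0833]
t=1: π = [0.1167, 0.1750, 0.3417, 0.2250, 0.1417]
t=2: π = [0.1233, 0.1725, 0.2942, 0.2450, 0.1650]
t=3: π = [0.1222, 0.1757, 0.2718, 0.2564, 0.1740]
t=4: π = [0.1229, 0.1770, 0.2603, 0.2620, 0.1778]
t=5: π = [0.1231, 0.1778, 0.2547, 0.2649, 0.1795]
t=6: π = [0.1232, 0.1781, 0.2520, 0.2663, 0.1803]
t=7: π = [0.1233, 0.1783, 0.2506, 0.2670, 0.1807]

π = [0.1233, 0.1783, 0.2506, 0.2670, 0.1807]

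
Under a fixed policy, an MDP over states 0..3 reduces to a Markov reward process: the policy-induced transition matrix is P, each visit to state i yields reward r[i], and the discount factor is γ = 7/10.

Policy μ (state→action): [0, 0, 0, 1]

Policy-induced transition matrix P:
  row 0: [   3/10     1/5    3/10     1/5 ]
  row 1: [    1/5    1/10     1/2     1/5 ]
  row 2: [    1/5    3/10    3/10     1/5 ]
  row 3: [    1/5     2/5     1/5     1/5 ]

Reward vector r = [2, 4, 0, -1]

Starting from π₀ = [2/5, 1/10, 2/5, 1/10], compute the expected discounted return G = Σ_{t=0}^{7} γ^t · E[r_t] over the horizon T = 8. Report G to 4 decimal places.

t=0: π = [0.4000, 0.1000, 0.4000, 0.1000], E[r] = 1.1000, γ^t·E[r] = 1.100000, running G = 1.100000
t=1: π = [0.2400, 0.2500, 0.3100, 0.2000], E[r] = 1.2800, γ^t·E[r] = 0.896000, running G = 1.996000
t=2: π = [0.2240, 0.2460, 0.3300, 0.2000], E[r] = 1.2320, γ^t·E[r] = 0.603680, running G = 2.599680
t=3: π = [0.2224, 0.2484, 0.3292, 0.2000], E[r] = 1.2384, γ^t·E[r] = 0.424771, running G = 3.024451
t=4: π = [0.2222, 0.2481, 0.3297, 0.2000], E[r] = 1.2368, γ^t·E[r] = 0.296956, running G = 3.321407
t=5: π = [0.2222, 0.2482, 0.3296, 0.2000], E[r] = 1.2371, γ^t·E[r] = 0.207917, running G = 3.529324
t=6: π = [0.2222, 0.2481, 0.3296, 0.2000], E[r] = 1.2370, γ^t·E[r] = 0.145535, running G = 3.674859
t=7: π = [0.2222, 0.2481, 0.3296, 0.2000], E[r] = 1.2370, γ^t·E[r] = 0.101875, running G = 3.776735

G = 3.7767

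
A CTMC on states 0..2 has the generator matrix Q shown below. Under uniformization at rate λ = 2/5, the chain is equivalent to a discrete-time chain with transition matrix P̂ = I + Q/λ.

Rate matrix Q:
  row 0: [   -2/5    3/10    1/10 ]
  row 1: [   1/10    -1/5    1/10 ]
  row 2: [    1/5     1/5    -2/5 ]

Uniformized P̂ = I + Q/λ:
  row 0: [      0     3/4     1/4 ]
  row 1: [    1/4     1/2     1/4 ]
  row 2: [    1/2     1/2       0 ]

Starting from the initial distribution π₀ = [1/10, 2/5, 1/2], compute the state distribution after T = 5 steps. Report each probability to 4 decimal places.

π = [0.2416, 0.5587, 0.1997]

t=0: π = [0.1000, 0.4000, 0.5000]
t=1: π = [0.3500, 0.5250, 0.1250]
t=2: π = [0.1938, 0.5875, 0.2188]
t=3: π = [0.2563, 0.5484, 0.1953]
t=4: π = [0.2348, 0.5641, 0.2012]
t=5: π = [0.2416, 0.5587, 0.1997]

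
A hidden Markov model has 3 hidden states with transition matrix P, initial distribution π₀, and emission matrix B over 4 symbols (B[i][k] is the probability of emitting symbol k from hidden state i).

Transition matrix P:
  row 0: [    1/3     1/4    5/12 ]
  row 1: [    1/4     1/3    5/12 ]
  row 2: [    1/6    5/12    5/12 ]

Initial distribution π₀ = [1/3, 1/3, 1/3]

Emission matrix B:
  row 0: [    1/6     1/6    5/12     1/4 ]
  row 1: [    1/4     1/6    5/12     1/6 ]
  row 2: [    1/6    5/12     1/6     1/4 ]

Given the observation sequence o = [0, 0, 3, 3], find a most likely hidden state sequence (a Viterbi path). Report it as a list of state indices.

path = [1, 1, 2, 2]

t=0: δ = [5.556e-02, 8.333e-02, 5.556e-02]  (obs o_0=0)
t=1: δ = [3.472e-03, 6.944e-03, 5.787e-03]  ψ = [1, 1, 1]  (obs o_1=0)
t=2: δ = [4.340e-04, 4.019e-04, 7.234e-04]  ψ = [1, 2, 1]  (obs o_2=3)
t=3: δ = [3.617e-05, 5.023e-05, 7.535e-05]  ψ = [0, 2, 2]  (obs o_3=3)
backtrack: best end state = 2; path = [1, 1, 2, 2]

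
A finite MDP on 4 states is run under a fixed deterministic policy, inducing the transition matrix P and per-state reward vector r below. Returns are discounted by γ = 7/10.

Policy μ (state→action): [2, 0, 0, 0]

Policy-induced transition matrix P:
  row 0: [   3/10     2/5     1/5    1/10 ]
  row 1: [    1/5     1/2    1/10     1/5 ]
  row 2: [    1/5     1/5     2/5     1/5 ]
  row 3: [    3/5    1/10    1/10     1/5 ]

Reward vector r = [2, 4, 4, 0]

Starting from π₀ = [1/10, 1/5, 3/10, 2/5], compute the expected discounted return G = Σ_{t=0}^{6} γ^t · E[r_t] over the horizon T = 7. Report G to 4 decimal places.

G = 7.6531

t=0: π = [0.1000, 0.2000, 0.3000, 0.4000], E[r] = 2.2000, γ^t·E[r] = 2.200000, running G = 2.200000
t=1: π = [0.3700, 0.2400, 0.2000, 0.1900], E[r] = 2.5000, γ^t·E[r] = 1.750000, running G = 3.950000
t=2: π = [0.3130, 0.3270, 0.1970, 0.1630], E[r] = 2.7220, γ^t·E[r] = 1.333780, running G = 5.283780
t=3: π = [0.2965, 0.3444, 0.1904, 0.1687], E[r] = 2.7322, γ^t·E[r] = 0.937145, running G = 6.220925
t=4: π = [0.2971, 0.3458, 0.1868, 0.1704], E[r] = 2.7243, γ^t·E[r] = 0.654114, running G = 6.875039
t=5: π = [0.2979, 0.3461, 0.1857, 0.1703], E[r] = 2.7231, γ^t·E[r] = 0.457679, running G = 7.332718
t=6: π = [0.2979, 0.3464, 0.1855, 0.1702], E[r] = 2.7233, γ^t·E[r] = 0.320398, running G = 7.653116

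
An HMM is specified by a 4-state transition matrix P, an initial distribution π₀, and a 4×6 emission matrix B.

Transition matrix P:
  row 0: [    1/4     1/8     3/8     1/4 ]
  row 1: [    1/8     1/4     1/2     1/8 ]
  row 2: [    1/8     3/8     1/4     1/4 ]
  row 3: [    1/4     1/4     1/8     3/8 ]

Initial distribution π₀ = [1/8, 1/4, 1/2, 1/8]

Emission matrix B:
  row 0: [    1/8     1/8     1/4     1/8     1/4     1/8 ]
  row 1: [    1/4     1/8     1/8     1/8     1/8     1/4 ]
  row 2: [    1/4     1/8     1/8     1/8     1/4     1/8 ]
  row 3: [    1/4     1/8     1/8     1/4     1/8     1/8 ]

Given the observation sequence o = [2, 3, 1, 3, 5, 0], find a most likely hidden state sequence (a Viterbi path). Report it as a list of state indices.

path = [2, 3, 3, 3, 1, 2]

t=0: δ = [3.125e-02, 3.125e-02, 6.250e-02, 1.562e-02]  (obs o_0=2)
t=1: δ = [9.766e-04, 2.930e-03, 1.953e-03, 3.906e-03]  ψ = [0, 2, 1, 2]  (obs o_1=3)
t=2: δ = [1.221e-04, 1.221e-04, 1.831e-04, 1.831e-04]  ψ = [3, 3, 1, 3]  (obs o_2=1)
t=3: δ = [5.722e-06, 8.583e-06, 7.629e-06, 1.717e-05]  ψ = [3, 2, 1, 3]  (obs o_3=3)
t=4: δ = [5.364e-07, 1.073e-06, 5.364e-07, 8.047e-07]  ψ = [3, 3, 1, 3]  (obs o_4=5)
t=5: δ = [2.515e-08, 6.706e-08, 1.341e-07, 7.544e-08]  ψ = [3, 1, 1, 3]  (obs o_5=0)
backtrack: best end state = 2; path = [2, 3, 3, 3, 1, 2]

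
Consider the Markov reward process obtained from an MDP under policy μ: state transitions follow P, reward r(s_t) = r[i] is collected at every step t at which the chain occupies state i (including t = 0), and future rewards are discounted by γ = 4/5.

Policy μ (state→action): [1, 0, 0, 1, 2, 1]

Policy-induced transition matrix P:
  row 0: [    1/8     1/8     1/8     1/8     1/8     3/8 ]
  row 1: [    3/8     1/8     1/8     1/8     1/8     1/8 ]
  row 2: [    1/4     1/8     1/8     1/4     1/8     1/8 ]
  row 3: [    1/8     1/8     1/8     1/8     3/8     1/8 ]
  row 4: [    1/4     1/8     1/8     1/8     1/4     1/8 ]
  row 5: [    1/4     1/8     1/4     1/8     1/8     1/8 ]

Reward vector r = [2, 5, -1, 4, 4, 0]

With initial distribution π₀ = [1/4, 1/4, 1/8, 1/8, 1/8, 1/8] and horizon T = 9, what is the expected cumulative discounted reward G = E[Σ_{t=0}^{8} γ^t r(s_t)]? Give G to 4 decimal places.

G = 10.0083

t=0: π = [0.2500, 0.2500, 0.1250, 0.1250, 0.1250, 0.1250], E[r] = 2.6250, γ^t·E[r] = 2.625000, running G = 2.625000
t=1: π = [0.2344, 0.1250, 0.1406, 0.1406, 0.1719, 0.1875], E[r] = 2.2031, γ^t·E[r] = 1.762500, running G = 4.387500
t=2: π = [0.2188, 0.1250, 0.1484, 0.1426, 0.1816, 0.1836], E[r] = 2.2109, γ^t·E[r] = 1.415000, running G = 5.802500
t=3: π = [0.2205, 0.1250, 0.1479, 0.1436, 0.1833, 0.1797], E[r] = 2.2256, γ^t·E[r] = 1.139500, running G = 6.942000
t=4: π = [0.2201, 0.1250, 0.1475, 0.1435, 0.1838, 0.1801], E[r] = 2.2270, γ^t·E[r] = 0.912175, running G = 7.854175
t=5: π = [0.2202, 0.1250, 0.1475, 0.1434, 0.1838, 0.1800], E[r] = 2.2270, γ^t·E[r] = 0.729730, running G = 8.583905
t=6: π = [0.2202, 0.1250, 0.1475, 0.1434, 0.1838, 0.1800], E[r] = 2.2270, γ^t·E[r] = 0.583784, running G = 9.167689
t=7: π = [0.2202, 0.1250, 0.1475, 0.1434, 0.1838, 0.1800], E[r] = 2.2270, γ^t·E[r] = 0.467026, running G = 9.634715
t=8: π = [0.2202, 0.1250, 0.1475, 0.1434, 0.1838, 0.1800], E[r] = 2.2270, γ^t·E[r] = 0.373621, running G = 10.008335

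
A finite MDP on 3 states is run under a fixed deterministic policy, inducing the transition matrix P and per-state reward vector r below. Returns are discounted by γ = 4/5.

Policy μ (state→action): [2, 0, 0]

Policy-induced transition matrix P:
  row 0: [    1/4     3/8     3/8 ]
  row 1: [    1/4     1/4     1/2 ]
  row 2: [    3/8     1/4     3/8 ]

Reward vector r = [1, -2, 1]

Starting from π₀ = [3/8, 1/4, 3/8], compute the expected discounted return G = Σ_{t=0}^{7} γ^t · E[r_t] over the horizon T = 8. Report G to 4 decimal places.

G = 0.6621

t=0: π = [0.3750, 0.2500, 0.3750], E[r] = 0.2500, γ^t·E[r] = 0.250000, running G = 0.250000
t=1: π = [0.2969, 0.2969, 0.4063], E[r] = 0.1094, γ^t·E[r] = 0.087500, running G = 0.337500
t=2: π = [0.3008, 0.2871, 0.4121], E[r] = 0.1387, γ^t·E[r] = 0.088750, running G = 0.426250
t=3: π = [0.3015, 0.2876, 0.4109], E[r] = 0.1372, γ^t·E[r] = 0.070250, running G = 0.496500
t=4: π = [0.3014, 0.2877, 0.4109], E[r] = 0.1369, γ^t·E[r] = 0.056088, running G = 0.552588
t=5: π = [0.3014, 0.2877, 0.4110], E[r] = 0.1370, γ^t·E[r] = 0.044889, running G = 0.597476
t=6: π = [0.3014, 0.2877, 0.4110], E[r] = 0.1370, γ^t·E[r] = 0.035910, running G = 0.633387
t=7: π = [0.3014, 0.2877, 0.4110], E[r] = 0.1370, γ^t·E[r] = 0.028728, running G = 0.662115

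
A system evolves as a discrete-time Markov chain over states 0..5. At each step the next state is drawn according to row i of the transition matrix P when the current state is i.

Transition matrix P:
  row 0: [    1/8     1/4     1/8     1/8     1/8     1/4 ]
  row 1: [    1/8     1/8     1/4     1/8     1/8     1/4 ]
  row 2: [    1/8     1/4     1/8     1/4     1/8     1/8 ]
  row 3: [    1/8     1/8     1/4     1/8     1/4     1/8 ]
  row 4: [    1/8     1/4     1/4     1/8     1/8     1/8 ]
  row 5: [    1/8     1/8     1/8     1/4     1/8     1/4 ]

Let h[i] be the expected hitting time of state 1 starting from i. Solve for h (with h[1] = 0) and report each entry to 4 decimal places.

First-step conditioning: h[1] = 0; for i ≠ 1, h[i] = 1 + Σ_k P[i][k]·h[k].
  h[0] = 1 + 1/8·h[0] + 1/8·h[2] + 1/8·h[3] + 1/8·h[4] + 1/4·h[5]
  h[2] = 1 + 1/8·h[0] + 1/8·h[2] + 1/4·h[3] + 1/8·h[4] + 1/8·h[5]
  h[3] = 1 + 1/8·h[0] + 1/4·h[2] + 1/8·h[3] + 1/4·h[4] + 1/8·h[5]
  h[4] = 1 + 1/8·h[0] + 1/4·h[2] + 1/8·h[3] + 1/8·h[4] + 1/8·h[5]
  h[5] = 1 + 1/8·h[0] + 1/8·h[2] + 1/4·h[3] + 1/8·h[4] + 1/4·h[5]
Solving the 5×5 linear system over states ≠ 1 gives exactly h = [6568/1347, 0, 32704/6735, 12096/2245, 10752/2245, 37376/6735] (h[1] = 0 is the target).

h = [4.8760, 0.0000, 4.8558, 5.3880, 4.7893, 5.5495]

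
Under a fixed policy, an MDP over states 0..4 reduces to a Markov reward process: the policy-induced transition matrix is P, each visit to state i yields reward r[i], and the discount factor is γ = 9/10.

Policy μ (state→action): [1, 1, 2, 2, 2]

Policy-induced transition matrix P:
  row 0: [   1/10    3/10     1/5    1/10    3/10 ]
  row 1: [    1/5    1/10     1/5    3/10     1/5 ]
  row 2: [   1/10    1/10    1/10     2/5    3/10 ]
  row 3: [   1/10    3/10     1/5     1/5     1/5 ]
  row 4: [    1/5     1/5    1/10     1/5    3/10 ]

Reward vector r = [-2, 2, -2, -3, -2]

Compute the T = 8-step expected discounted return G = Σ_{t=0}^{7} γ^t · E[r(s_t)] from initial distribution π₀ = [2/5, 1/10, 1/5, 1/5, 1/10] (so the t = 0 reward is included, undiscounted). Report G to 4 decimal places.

t=0: π = [0.4000, 0.1000, 0.2000, 0.2000, 0.1000], E[r] = -1.8000, γ^t·E[r] = -1.800000, running G = -1.800000
t=1: π = [0.1200, 0.2300, 0.1700, 0.2100, 0.2700], E[r] = -1.2900, γ^t·E[r] = -1.161000, running G = -2.961000
t=2: π = [0.1500, 0.1930, 0.1560, 0.2450, 0.2560], E[r] = -1.4730, γ^t·E[r] = -1.193130, running G = -4.154130
t=3: π = [0.1449, 0.2046, 0.1588, 0.2355, 0.2562], E[r] = -1.4171, γ^t·E[r] = -1.033066, running G = -5.187196
t=4: π = [0.1461, 0.2017, 0.1585, 0.2377, 0.2560], E[r] = -1.4309, γ^t·E[r] = -0.938833, running G = -6.126029
t=5: π = [0.1458, 0.2024, 0.1586, 0.2373, 0.2561], E[r] = -1.4278, γ^t·E[r] = -0.843112, running G = -6.969141
t=6: π = [0.1458, 0.2022, 0.1585, 0.2374, 0.2560], E[r] = -1.4285, γ^t·E[r] = -0.759175, running G = -7.728316
t=7: π = [0.1458, 0.2022, 0.1585, 0.2373, 0.2560], E[r] = -1.4284, γ^t·E[r] = -0.683181, running G = -8.411497

G = -8.4115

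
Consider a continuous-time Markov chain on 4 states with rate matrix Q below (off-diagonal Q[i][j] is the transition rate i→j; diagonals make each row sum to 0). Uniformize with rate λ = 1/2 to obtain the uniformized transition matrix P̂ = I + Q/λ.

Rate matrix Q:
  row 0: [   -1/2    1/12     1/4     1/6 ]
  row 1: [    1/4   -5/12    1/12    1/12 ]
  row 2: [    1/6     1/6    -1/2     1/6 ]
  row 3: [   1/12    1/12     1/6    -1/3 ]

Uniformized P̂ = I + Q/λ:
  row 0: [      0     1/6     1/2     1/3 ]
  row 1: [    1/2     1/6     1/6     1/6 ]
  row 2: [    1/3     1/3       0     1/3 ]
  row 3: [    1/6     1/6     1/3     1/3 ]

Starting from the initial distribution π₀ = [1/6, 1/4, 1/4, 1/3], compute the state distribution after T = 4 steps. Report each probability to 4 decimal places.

t=0: π = [0.1667, 0.2500, 0.2500, 0.3333]
t=1: π = [0.2639, 0.2083, 0.2361, 0.2917]
t=2: π = [0.2315, 0.2060, 0.2639, 0.2986]
t=3: π = [0.2407, 0.2106, 0.2496, 0.2990]
t=4: π = [0.2384, 0.2083, 0.2551, 0.2982]

π = [0.2384, 0.2083, 0.2551, 0.2982]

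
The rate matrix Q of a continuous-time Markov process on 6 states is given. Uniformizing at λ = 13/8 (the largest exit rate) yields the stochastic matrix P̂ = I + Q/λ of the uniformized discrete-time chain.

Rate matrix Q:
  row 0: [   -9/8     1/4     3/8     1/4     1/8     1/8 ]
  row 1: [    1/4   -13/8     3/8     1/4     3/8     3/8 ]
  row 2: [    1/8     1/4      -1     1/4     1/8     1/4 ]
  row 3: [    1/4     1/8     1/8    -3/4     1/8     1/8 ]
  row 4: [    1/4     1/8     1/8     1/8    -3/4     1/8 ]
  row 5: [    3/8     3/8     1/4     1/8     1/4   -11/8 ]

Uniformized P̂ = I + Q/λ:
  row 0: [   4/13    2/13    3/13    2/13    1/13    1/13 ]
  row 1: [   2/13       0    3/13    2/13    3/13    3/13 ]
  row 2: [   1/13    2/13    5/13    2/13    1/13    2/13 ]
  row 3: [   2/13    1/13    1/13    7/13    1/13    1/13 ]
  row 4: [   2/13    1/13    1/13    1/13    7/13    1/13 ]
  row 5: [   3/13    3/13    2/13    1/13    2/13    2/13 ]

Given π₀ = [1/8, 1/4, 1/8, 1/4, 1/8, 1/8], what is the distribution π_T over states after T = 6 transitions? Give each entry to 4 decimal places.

t=0: π = [0.1250, 0.2500, 0.1250, 0.2500, 0.1250, 0.1250]
t=1: π = [0.1731, 0.0962, 0.1827, 0.2308, 0.1827, 0.1346]
t=2: π = [0.1768, 0.1176, 0.1849, 0.2182, 0.1864, 0.1161]
t=3: π = [0.1758, 0.1136, 0.1880, 0.2145, 0.1900, 0.1182]
t=4: π = [0.1755, 0.1144, 0.1884, 0.2126, 0.1912, 0.1179]
t=5: π = [0.1754, 0.1143, 0.1886, 0.2119, 0.1918, 0.1181]
t=6: π = [0.1754, 0.1143, 0.1886, 0.2115, 0.1921, 0.1181]

π = [0.1754, 0.1143, 0.1886, 0.2115, 0.1921, 0.1181]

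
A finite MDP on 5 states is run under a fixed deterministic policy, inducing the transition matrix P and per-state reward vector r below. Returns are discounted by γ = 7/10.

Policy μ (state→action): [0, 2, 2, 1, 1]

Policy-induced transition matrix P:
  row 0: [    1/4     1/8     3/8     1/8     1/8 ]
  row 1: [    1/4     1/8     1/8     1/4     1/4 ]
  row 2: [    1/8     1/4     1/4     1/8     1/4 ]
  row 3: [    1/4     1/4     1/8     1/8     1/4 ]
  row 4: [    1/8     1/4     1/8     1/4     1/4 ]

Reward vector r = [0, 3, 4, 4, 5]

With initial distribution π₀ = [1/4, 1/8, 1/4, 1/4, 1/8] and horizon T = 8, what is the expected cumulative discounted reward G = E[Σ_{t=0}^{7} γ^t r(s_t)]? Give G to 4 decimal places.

G = 9.9116

t=0: π = [0.2500, 0.1250, 0.2500, 0.2500, 0.1250], E[r] = 3.0000, γ^t·E[r] = 3.000000, running G = 3.000000
t=1: π = [0.2031, 0.2031, 0.2188, 0.1563, 0.2188], E[r] = 3.2031, γ^t·E[r] = 2.242188, running G = 5.242188
t=2: π = [0.1953, 0.1992, 0.2031, 0.1777, 0.2246], E[r] = 3.2441, γ^t·E[r] = 1.589629, running G = 6.831816
t=3: π = [0.1965, 0.2007, 0.1992, 0.1780, 0.2256], E[r] = 3.2388, γ^t·E[r] = 1.110898, running G = 7.942714
t=4: π = [0.1969, 0.2003, 0.1990, 0.1783, 0.2254], E[r] = 3.2375, γ^t·E[r] = 0.777321, running G = 8.720035
t=5: π = [0.1969, 0.2003, 0.1991, 0.1782, 0.2254], E[r] = 3.2373, γ^t·E[r] = 0.544089, running G = 9.264124
t=6: π = [0.1969, 0.2003, 0.1991, 0.1782, 0.2254], E[r] = 3.2373, γ^t·E[r] = 0.380864, running G = 9.644988
t=7: π = [0.1969, 0.2003, 0.1991, 0.1782, 0.2254], E[r] = 3.2373, γ^t·E[r] = 0.266605, running G = 9.911593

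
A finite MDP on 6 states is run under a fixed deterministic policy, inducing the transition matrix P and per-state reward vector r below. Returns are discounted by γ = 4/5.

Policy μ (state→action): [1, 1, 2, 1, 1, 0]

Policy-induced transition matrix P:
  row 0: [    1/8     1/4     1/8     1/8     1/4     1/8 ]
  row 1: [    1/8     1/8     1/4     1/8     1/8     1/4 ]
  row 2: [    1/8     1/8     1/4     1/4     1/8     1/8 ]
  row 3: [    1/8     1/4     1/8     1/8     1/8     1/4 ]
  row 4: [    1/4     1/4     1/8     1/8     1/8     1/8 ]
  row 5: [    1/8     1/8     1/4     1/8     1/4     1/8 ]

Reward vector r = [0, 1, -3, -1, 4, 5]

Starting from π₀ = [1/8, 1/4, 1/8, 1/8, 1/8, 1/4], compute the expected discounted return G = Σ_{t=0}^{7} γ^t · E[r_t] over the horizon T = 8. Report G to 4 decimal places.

t=0: π = [0.1250, 0.2500, 0.1250, 0.1250, 0.1250, 0.2500], E[r] = 1.5000, γ^t·E[r] = 1.500000, running G = 1.500000
t=1: π = [0.1406, 0.1719, 0.2031, 0.1406, 0.1719, 0.1719], E[r] = 0.9688, γ^t·E[r] = 0.775000, running G = 2.275000
t=2: π = [0.1465, 0.1816, 0.1934, 0.1504, 0.1641, 0.1641], E[r] = 0.9277, γ^t·E[r] = 0.593750, running G = 2.868750
t=3: π = [0.1455, 0.1826, 0.1924, 0.1492, 0.1638, 0.1665], E[r] = 0.9441, γ^t·E[r] = 0.483375, running G = 3.352125
t=4: π = [0.1455, 0.1823, 0.1927, 0.1490, 0.1640, 0.1665], E[r] = 0.9436, γ^t·E[r] = 0.386488, running G = 3.738613
t=5: π = [0.1455, 0.1823, 0.1927, 0.1491, 0.1640, 0.1664], E[r] = 0.9433, γ^t·E[r] = 0.309085, running G = 4.047698
t=6: π = [0.1455, 0.1823, 0.1927, 0.1491, 0.1640, 0.1664], E[r] = 0.9433, γ^t·E[r] = 0.247278, running G = 4.294976
t=7: π = [0.1455, 0.1823, 0.1927, 0.1491, 0.1640, 0.1664], E[r] = 0.9433, γ^t·E[r] = 0.197823, running G = 4.492799

G = 4.4928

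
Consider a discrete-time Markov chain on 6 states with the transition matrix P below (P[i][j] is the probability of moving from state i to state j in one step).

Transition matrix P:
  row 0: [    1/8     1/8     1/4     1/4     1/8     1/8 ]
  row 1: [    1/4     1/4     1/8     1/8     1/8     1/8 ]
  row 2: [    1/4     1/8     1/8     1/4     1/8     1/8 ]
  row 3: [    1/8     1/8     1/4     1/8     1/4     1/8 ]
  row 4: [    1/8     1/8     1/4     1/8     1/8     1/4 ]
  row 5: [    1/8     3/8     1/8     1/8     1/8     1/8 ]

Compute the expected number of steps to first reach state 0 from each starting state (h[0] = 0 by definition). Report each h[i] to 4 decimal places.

h = [0.0000, 5.0993, 5.1918, 5.8394, 5.8280, 5.7367]

First-step conditioning: h[0] = 0; for i ≠ 0, h[i] = 1 + Σ_k P[i][k]·h[k].
  h[1] = 1 + 1/4·h[1] + 1/8·h[2] + 1/8·h[3] + 1/8·h[4] + 1/8·h[5]
  h[2] = 1 + 1/8·h[1] + 1/8·h[2] + 1/4·h[3] + 1/8·h[4] + 1/8·h[5]
  h[3] = 1 + 1/8·h[1] + 1/4·h[2] + 1/8·h[3] + 1/4·h[4] + 1/8·h[5]
  h[4] = 1 + 1/8·h[1] + 1/4·h[2] + 1/8·h[3] + 1/8·h[4] + 1/4·h[5]
  h[5] = 1 + 3/8·h[1] + 1/8·h[2] + 1/8·h[3] + 1/8·h[4] + 1/8·h[5]
Solving the 5×5 linear system over states ≠ 0 gives exactly h = [0, 32192/6313, 32776/6313, 36864/6313, 36792/6313, 36216/6313] (h[0] = 0 is the target).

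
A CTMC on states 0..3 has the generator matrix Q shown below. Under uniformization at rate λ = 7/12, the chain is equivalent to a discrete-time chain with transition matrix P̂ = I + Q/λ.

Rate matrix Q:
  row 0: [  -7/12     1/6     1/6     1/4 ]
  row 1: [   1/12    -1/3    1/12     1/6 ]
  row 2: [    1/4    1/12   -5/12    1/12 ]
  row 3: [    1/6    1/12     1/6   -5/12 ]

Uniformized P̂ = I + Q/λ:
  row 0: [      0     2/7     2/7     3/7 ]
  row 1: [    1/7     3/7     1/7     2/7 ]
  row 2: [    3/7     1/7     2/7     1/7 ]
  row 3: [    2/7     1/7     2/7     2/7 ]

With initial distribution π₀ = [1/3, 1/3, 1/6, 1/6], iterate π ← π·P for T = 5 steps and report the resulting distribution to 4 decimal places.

π = [0.2227, 0.2447, 0.2508, 0.2819]

t=0: π = [0.3333, 0.3333, 0.1667, 0.1667]
t=1: π = [0.1667, 0.2857, 0.2381, 0.3095]
t=2: π = [0.2313, 0.2483, 0.2449, 0.2755]
t=3: π = [0.2191, 0.2468, 0.2502, 0.2838]
t=4: π = [0.2236, 0.2447, 0.2505, 0.2813]
t=5: π = [0.2227, 0.2447, 0.2508, 0.2819]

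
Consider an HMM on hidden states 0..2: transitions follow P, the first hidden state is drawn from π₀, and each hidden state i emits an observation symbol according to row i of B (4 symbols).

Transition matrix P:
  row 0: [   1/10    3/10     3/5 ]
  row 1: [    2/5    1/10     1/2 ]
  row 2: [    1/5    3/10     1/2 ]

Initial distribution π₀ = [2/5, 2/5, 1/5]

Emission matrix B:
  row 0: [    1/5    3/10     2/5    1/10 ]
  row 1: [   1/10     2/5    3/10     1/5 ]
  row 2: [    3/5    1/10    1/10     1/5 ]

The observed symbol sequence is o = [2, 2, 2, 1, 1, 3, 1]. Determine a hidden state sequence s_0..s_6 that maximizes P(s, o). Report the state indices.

t=0: δ = [1.600e-01, 1.200e-01, 2.000e-02]  (obs o_0=2)
t=1: δ = [1.920e-02, 1.440e-02, 9.600e-03]  ψ = [1, 0, 0]  (obs o_1=2)
t=2: δ = [2.304e-03, 1.728e-03, 1.152e-03]  ψ = [1, 0, 0]  (obs o_2=2)
t=3: δ = [2.074e-04, 2.765e-04, 1.382e-04]  ψ = [1, 0, 0]  (obs o_3=1)
t=4: δ = [3.318e-05, 2.488e-05, 1.382e-05]  ψ = [1, 0, 1]  (obs o_4=1)
t=5: δ = [9.953e-07, 1.991e-06, 3.981e-06]  ψ = [1, 0, 0]  (obs o_5=3)
t=6: δ = [2.389e-07, 4.778e-07, 1.991e-07]  ψ = [1, 2, 2]  (obs o_6=1)
backtrack: best end state = 1; path = [0, 1, 0, 1, 0, 2, 1]

path = [0, 1, 0, 1, 0, 2, 1]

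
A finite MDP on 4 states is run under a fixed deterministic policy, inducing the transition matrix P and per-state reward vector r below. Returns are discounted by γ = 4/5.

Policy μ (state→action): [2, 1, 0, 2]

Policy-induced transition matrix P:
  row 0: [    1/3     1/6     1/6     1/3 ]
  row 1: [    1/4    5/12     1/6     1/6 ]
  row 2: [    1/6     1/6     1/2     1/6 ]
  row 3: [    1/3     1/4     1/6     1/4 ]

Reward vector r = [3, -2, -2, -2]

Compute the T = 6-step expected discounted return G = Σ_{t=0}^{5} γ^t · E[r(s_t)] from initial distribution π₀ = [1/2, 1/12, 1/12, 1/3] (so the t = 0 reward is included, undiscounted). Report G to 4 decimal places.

t=0: π = [0.5000, 0.0833, 0.0833, 0.3333], E[r] = 0.5000, γ^t·E[r] = 0.500000, running G = 0.500000
t=1: π = [0.3125, 0.2153, 0.1944, 0.2778], E[r] = -0.4375, γ^t·E[r] = -0.350000, running G = 0.150000
t=2: π = [0.2830, 0.2436, 0.2315, 0.2419], E[r] = -0.5851, γ^t·E[r] = -0.374444, running G = -0.224444
t=3: π = [0.2745, 0.2477, 0.2438, 0.2340], E[r] = -0.6277, γ^t·E[r] = -0.321407, running G = -0.545852
t=4: π = [0.2721, 0.2481, 0.2479, 0.2319], E[r] = -0.6397, γ^t·E[r] = -0.262040, running G = -0.807891
t=5: π = [0.2713, 0.2480, 0.2493, 0.2313], E[r] = -0.6433, γ^t·E[r] = -0.210805, running G = -1.018697

G = -1.0187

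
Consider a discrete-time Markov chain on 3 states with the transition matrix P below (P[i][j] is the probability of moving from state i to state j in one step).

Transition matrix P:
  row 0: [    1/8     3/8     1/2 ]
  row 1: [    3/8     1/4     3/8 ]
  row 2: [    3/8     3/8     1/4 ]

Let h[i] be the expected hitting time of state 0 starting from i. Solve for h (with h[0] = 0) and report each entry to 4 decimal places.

h = [0.0000, 2.6667, 2.6667]

First-step conditioning: h[0] = 0; for i ≠ 0, h[i] = 1 + Σ_k P[i][k]·h[k].
  h[1] = 1 + 1/4·h[1] + 3/8·h[2]
  h[2] = 1 + 3/8·h[1] + 1/4·h[2]
Solving the 2×2 linear system over states ≠ 0 gives exactly h = [0, 8/3, 8/3] (h[0] = 0 is the target).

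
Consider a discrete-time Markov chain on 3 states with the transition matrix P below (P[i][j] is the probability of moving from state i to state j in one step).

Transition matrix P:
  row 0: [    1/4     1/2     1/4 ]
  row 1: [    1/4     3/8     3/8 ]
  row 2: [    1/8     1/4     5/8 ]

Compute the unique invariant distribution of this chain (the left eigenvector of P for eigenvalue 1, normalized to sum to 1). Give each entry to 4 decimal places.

π = [0.1915, 0.3404, 0.4681]

Balance equations π_j = Σ_i π_i·P[i][j]:
  π_0 = 1/4·π_0 + 1/4·π_1 + 1/8·π_2
  π_1 = 1/2·π_0 + 3/8·π_1 + 1/4·π_2
  normalize: π_0 + π_1 + π_2 = 1
Solving the linear system gives exactly π = [9/47, 16/47, 22/47].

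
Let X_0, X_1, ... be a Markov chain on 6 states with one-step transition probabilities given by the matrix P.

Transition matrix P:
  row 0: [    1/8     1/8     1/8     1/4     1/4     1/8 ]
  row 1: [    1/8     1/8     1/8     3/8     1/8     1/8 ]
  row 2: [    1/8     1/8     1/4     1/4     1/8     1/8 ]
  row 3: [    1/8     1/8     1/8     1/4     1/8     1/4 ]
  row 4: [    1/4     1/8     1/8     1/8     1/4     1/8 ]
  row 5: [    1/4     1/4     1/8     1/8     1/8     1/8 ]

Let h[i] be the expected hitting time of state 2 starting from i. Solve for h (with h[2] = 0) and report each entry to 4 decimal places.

h = [8.0000, 8.0000, 0.0000, 8.0000, 8.0000, 8.0000]

First-step conditioning: h[2] = 0; for i ≠ 2, h[i] = 1 + Σ_k P[i][k]·h[k].
  h[0] = 1 + 1/8·h[0] + 1/8·h[1] + 1/4·h[3] + 1/4·h[4] + 1/8·h[5]
  h[1] = 1 + 1/8·h[0] + 1/8·h[1] + 3/8·h[3] + 1/8·h[4] + 1/8·h[5]
  h[3] = 1 + 1/8·h[0] + 1/8·h[1] + 1/4·h[3] + 1/8·h[4] + 1/4·h[5]
  h[4] = 1 + 1/4·h[0] + 1/8·h[1] + 1/8·h[3] + 1/4·h[4] + 1/8·h[5]
  h[5] = 1 + 1/4·h[0] + 1/4·h[1] + 1/8·h[3] + 1/8·h[4] + 1/8·h[5]
Solving the 5×5 linear system over states ≠ 2 gives exactly h = [8, 8, 0, 8, 8, 8] (h[2] = 0 is the target).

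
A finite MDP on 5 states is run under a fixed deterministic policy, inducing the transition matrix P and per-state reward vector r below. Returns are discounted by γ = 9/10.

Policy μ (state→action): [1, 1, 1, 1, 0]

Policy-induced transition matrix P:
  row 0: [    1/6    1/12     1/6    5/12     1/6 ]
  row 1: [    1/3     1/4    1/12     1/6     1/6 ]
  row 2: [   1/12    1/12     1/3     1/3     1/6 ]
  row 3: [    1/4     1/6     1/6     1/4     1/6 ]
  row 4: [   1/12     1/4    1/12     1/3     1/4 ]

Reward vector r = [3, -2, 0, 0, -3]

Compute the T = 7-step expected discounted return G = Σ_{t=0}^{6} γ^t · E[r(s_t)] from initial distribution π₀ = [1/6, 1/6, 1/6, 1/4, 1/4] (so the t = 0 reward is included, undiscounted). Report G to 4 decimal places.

t=0: π = [0.1667, 0.1667, 0.1667, 0.2500, 0.2500], E[r] = -0.5833, γ^t·E[r] = -0.583333, running G = -0.583333
t=1: π = [0.1806, 0.1736, 0.1597, 0.2986, 0.1875], E[r] = -0.3681, γ^t·E[r] = -0.331250, running G = -0.914583
t=2: π = [0.1916, 0.1684, 0.1632, 0.2946, 0.1823], E[r] = -0.3090, γ^t·E[r] = -0.250313, running G = -1.164896
t=3: π = [0.1905, 0.1663, 0.1646, 0.2967, 0.1819], E[r] = -0.3068, γ^t·E[r] = -0.223629, running G = -1.388525
t=4: π = [0.1902, 0.1661, 0.1651, 0.2968, 0.1818], E[r] = -0.3069, γ^t·E[r] = -0.201377, running G = -1.589901
t=5: π = [0.1902, 0.1660, 0.1652, 0.2968, 0.1818], E[r] = -0.3070, γ^t·E[r] = -0.181308, running G = -1.771209
t=6: π = [0.1902, 0.1660, 0.1652, 0.2968, 0.1818], E[r] = -0.3071, γ^t·E[r] = -0.163191, running G = -1.934400

G = -1.9344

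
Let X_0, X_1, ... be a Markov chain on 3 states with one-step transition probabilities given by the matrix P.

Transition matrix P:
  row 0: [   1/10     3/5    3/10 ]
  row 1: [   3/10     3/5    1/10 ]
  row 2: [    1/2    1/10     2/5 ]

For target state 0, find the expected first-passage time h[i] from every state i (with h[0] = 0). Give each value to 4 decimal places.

First-step conditioning: h[0] = 0; for i ≠ 0, h[i] = 1 + Σ_k P[i][k]·h[k].
  h[1] = 1 + 3/5·h[1] + 1/10·h[2]
  h[2] = 1 + 1/10·h[1] + 2/5·h[2]
Solving the 2×2 linear system over states ≠ 0 gives exactly h = [0, 70/23, 50/23] (h[0] = 0 is the target).

h = [0.0000, 3.0435, 2.1739]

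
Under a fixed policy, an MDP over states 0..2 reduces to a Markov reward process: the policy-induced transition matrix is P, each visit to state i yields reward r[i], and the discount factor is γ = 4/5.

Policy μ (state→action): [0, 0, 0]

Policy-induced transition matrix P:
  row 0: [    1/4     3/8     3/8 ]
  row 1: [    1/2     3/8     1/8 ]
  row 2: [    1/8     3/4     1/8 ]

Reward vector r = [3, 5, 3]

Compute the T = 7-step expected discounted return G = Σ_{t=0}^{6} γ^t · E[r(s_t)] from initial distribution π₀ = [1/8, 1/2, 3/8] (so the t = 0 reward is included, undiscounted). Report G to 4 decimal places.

t=0: π = [0.1250, 0.5000, 0.3750], E[r] = 4.0000, γ^t·E[r] = 4.000000, running G = 4.000000
t=1: π = [0.3281, 0.5156, 0.1563], E[r] = 4.0313, γ^t·E[r] = 3.225000, running G = 7.225000
t=2: π = [0.3594, 0.4336, 0.2070], E[r] = 3.8672, γ^t·E[r] = 2.475000, running G = 9.700000
t=3: π = [0.3325, 0.4526, 0.2148], E[r] = 3.9053, γ^t·E[r] = 1.999500, running G = 11.699500
t=4: π = [0.3363, 0.4556, 0.2081], E[r] = 3.9111, γ^t·E[r] = 1.602000, running G = 13.301500
t=5: π = [0.3379, 0.4530, 0.2091], E[r] = 3.9061, γ^t·E[r] = 1.279950, running G = 14.581450
t=6: π = [0.3371, 0.4534, 0.2095], E[r] = 3.9068, γ^t·E[r] = 1.024146, running G = 15.605596

G = 15.6056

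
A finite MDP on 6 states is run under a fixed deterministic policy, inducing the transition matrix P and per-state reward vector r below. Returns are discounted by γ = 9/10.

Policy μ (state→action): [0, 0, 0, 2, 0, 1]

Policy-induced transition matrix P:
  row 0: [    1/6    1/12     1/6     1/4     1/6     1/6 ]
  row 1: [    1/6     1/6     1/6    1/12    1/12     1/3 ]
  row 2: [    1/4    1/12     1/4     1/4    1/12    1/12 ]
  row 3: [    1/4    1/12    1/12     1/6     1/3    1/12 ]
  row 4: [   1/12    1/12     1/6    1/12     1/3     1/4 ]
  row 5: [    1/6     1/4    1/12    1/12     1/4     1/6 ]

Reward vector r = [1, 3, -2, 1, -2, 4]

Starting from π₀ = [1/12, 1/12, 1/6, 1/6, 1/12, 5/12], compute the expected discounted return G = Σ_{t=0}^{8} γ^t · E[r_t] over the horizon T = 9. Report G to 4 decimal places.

t=0: π = [0.0833, 0.0833, 0.1667, 0.1667, 0.0833, 0.4167], E[r] = 1.6667, γ^t·E[r] = 1.666667, running G = 1.666667
t=1: π = [0.1875, 0.1597, 0.1319, 0.1389, 0.2222, 0.1597], E[r] = 0.7361, γ^t·E[r] = 0.662500, running G = 2.329167
t=2: π = [0.1707, 0.1233, 0.1528, 0.1481, 0.2159, 0.1892], E[r] = 0.7083, γ^t·E[r] = 0.573750, running G = 2.902917
t=3: π = [0.1738, 0.1251, 0.1513, 0.1496, 0.2201, 0.1801], E[r] = 0.6765, γ^t·E[r] = 0.493172, running G = 3.396089
t=4: π = [0.1734, 0.1238, 0.1518, 0.1500, 0.2203, 0.1808], E[r] = 0.6738, γ^t·E[r] = 0.442067, running G = 3.838156
t=5: π = [0.1735, 0.1238, 0.1518, 0.1500, 0.2205, 0.1805], E[r] = 0.6724, γ^t·E[r] = 0.397044, running G = 4.235200
t=6: π = [0.1734, 0.1237, 0.1518, 0.1500, 0.2205, 0.1805], E[r] = 0.6722, γ^t·E[r] = 0.357250, running G = 4.592450
t=7: π = [0.1734, 0.1237, 0.1518, 0.1500, 0.2205, 0.1805], E[r] = 0.6722, γ^t·E[r] = 0.321500, running G = 4.913950
t=8: π = [0.1734, 0.1237, 0.1518, 0.1500, 0.2205, 0.1805], E[r] = 0.6722, γ^t·E[r] = 0.289347, running G = 5.203297

G = 5.2033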